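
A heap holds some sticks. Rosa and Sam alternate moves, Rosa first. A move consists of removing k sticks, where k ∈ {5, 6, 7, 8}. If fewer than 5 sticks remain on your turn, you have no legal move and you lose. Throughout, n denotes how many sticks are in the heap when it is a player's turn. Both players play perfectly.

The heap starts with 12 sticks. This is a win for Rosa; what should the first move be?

Label each position W (a win for the player to move) or L (a loss). A position with no legal move is L; any other position is W exactly when some move reaches an L, and L when every move reaches a W.
n=0: no move → L
n=1: no move → L
n=2: no move → L
n=3: no move → L
n=4: no move → L
n=5: W (go to 0, an L position)
n=6: W (go to 1, an L position)
n=7: W (go to 2, an L position)
n=8: W (go to 3, an L position)
n=9: W (go to 4, an L position)
n=10: W (go to 4, an L position)
n=11: W (go to 4, an L position)
n=12: W (go to 4, an L position)
From 12, the L positions reachable in one move are: 4.

Remove 8, leaving 4.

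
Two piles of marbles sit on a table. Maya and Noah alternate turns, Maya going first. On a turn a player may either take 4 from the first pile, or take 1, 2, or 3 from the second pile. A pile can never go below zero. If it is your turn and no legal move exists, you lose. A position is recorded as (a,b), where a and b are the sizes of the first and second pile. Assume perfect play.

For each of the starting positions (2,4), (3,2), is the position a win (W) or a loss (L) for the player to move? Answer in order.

(2,4): L, (3,2): W

Label each position W (a win for the player to move) or L (a loss). A position with no legal move is L; any other position is W exactly when some move reaches an L, and L when every move reaches a W.
No move ever increases a pile, so every position that can arise here has a ≤ 3 and b ≤ 4; it is enough to label the cells with 0 ≤ a ≤ 3 and 0 ≤ b ≤ 4.
Every move lowers a or b (never raises either), so fill the grid row by row in increasing a, and left to right within a row: each cell's successors are then already labelled.
      b=0  b=1  b=2  b=3  b=4
a=0:    L    W    W    W    L
a=1:    L    W    W    W    L
a=2:    L    W    W    W    L
a=3:    L    W    W    W    L
Cells with no legal move (terminal, hence L): (0,0), (1,0), (2,0), (3,0).
The remaining L cells, each justified by listing all of its moves:
(0,4): only reaches (0,3)(W), (0,2)(W), (0,1)(W), all W → L
(1,4): only reaches (1,3)(W), (1,2)(W), (1,1)(W), all W → L
(2,4): only reaches (2,3)(W), (2,2)(W), (2,1)(W), all W → L
(3,4): only reaches (3,3)(W), (3,2)(W), (3,1)(W), all W → L
Every other cell has at least one move into one of the L cells above, so it is W.
(2,4): one of the L cells justified above, so L
(3,2): the move to (3,0) reaches an L cell, so W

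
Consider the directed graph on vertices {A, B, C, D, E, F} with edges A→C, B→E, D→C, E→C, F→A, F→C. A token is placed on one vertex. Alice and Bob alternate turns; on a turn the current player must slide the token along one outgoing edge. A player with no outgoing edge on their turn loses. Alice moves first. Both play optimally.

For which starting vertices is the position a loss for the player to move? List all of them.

Classify positions by backward induction: terminal positions (no move available) are L. From any other position, the mover wins iff some move reaches an L.
Every edge goes from a vertex to one that appears earlier in the order C, E, A, B, F, D, so processing vertices in that order labels each vertex after all of its successors.
C: no outgoing edge → L
E: can move to C, which is L ⇒ W
A: can move to C, which is L ⇒ W
B: the only move is to E(W), a W ⇒ L
F: can move to C, which is L ⇒ W
D: can move to C, which is L ⇒ W
The losing starting vertices are exactly the entries labelled L in this table (2 of them).

B, C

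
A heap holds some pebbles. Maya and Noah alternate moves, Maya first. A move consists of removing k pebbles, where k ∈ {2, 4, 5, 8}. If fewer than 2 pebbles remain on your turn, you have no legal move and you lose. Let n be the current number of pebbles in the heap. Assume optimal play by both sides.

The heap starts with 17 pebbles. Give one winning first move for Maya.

Compute win/loss labels from the base case upward. A position with no move is L. Any other position is W if it can reach an L in one move, else L.
n=0: no move → L
n=1: no move → L
n=2: reaches L-position 0 → W
n=3: reaches L-position 1 → W
n=4: reaches L-position 0 → W
n=5: reaches L-position 1 → W
n=6: reaches L-position 1 → W
n=7: only reaches 5(W), 3(W), 2(W), all W → L
n=8: reaches L-position 0 → W
n=9: reaches L-position 7 → W
n=10: only reaches 8(W), 6(W), 5(W), 2(W), all W → L
n=11: reaches L-position 7 → W
n=12: reaches L-position 10 → W
n=13: only reaches 11(W), 9(W), 8(W), 5(W), all W → L
n=14: reaches L-position 10 → W
n=15: reaches L-position 13 → W
n=16: only reaches 14(W), 12(W), 11(W), 8(W), all W → L
n=17: reaches L-position 13 → W
From 17, the L positions reachable in one move are: 13.

Remove 4, leaving 13.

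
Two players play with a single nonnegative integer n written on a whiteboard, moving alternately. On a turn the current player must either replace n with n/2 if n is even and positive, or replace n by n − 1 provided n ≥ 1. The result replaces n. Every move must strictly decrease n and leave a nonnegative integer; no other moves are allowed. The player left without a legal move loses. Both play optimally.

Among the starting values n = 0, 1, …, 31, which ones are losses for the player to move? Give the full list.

Label each position W (a win for the player to move) or L (a loss). A position with no legal move is L; any other position is W exactly when some move reaches an L, and L when every move reaches a W.
n=0: no move → L
n=1: →0(L), so W
n=2: →1(W) only, which is W, so L
n=3: →2(L), so W
n=4: →2(L), so W
n=5: →4(W) only, which is W, so L
n=6: →5(L), so W
n=7: →6(W) only, which is W, so L
n=8: →7(L), so W
n=9: →8(W) only, which is W, so L
n=10: →5(L), so W
n=11: →10(W) only, which is W, so L
n=12: →11(L), so W
n=13: →12(W) only, which is W, so L
n=14: →7(L), so W
n=15: →14(W) only, which is W, so L
n=16: →15(L), so W
n=17: →16(W) only, which is W, so L
n=18: →9(L), so W
n=19: →18(W) only, which is W, so L
n=20: →19(L), so W
n=21: →20(W) only, which is W, so L
n=22: →11(L), so W
n=23: →22(W) only, which is W, so L
n=24: →23(L), so W
n=25: →24(W) only, which is W, so L
n=26: →13(L), so W
n=27: →26(W) only, which is W, so L
n=28: →27(L), so W
n=29: →28(W) only, which is W, so L
n=30: →15(L), so W
n=31: →30(W) only, which is W, so L
Reading off the rows marked L gives the requested list; there are 16 such values of n.

0, 2, 5, 7, 9, 11, 13, 15, 17, 19, 21, 23, 25, 27, 29, 31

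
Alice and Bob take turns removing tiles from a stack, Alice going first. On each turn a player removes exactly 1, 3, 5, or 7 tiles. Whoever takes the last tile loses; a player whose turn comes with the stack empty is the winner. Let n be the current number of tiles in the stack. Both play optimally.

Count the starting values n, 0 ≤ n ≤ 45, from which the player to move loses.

23

Label each position W (a win for the player to move) or L (a loss). A position with no legal move is W; any other position is W exactly when some move reaches an L, and L when every move reaches a W.
n=0: no move; the opponent has just taken the last tile and therefore loses → W
n=1: L (sole option 0(W) is W)
n=2: W (go to 1, an L position)
n=3: L (options 2(W), 0(W) are all W)
n=4: W (go to 3, an L position)
n=5: L (options 4(W), 2(W), 0(W) are all W)
n=6: W (go to 5, an L position)
n=7: L (options 6(W), 4(W), 2(W), 0(W) are all W)
n=8: W (go to 7, an L position)
n=9: L (options 8(W), 6(W), 4(W), 2(W) are all W)
n=10: W (go to 9, an L position)
n=11: L (options 10(W), 8(W), 6(W), 4(W) are all W)
n=12: W (go to 11, an L position)
n=13: L (options 12(W), 10(W), 8(W), 6(W) are all W)
n=14: W (go to 13, an L position)
n=15: L (options 14(W), 12(W), 10(W), 8(W) are all W)
n=16: W (go to 15, an L position)
n=17: L (options 16(W), 14(W), 12(W), 10(W) are all W)
n=18: W (go to 17, an L position)
n=19: L (options 18(W), 16(W), 14(W), 12(W) are all W)
n=20: W (go to 19, an L position)
n=21: L (options 20(W), 18(W), 16(W), 14(W) are all W)
n=22: W (go to 21, an L position)
n=23: L (options 22(W), 20(W), 18(W), 16(W) are all W)
n=24: W (go to 23, an L position)
n=25: L (options 24(W), 22(W), 20(W), 18(W) are all W)
n=26: W (go to 25, an L position)
n=27: L (options 26(W), 24(W), 22(W), 20(W) are all W)
n=28: W (go to 27, an L position)
n=29: L (options 28(W), 26(W), 24(W), 22(W) are all W)
n=30: W (go to 29, an L position)
n=31: L (options 30(W), 28(W), 26(W), 24(W) are all W)
n=32: W (go to 31, an L position)
n=33: L (options 32(W), 30(W), 28(W), 26(W) are all W)
n=34: W (go to 33, an L position)
n=35: L (options 34(W), 32(W), 30(W), 28(W) are all W)
n=36: W (go to 35, an L position)
n=37: L (options 36(W), 34(W), 32(W), 30(W) are all W)
n=38: W (go to 37, an L position)
n=39: L (options 38(W), 36(W), 34(W), 32(W) are all W)
n=40: W (go to 39, an L position)
n=41: L (options 40(W), 38(W), 36(W), 34(W) are all W)
n=42: W (go to 41, an L position)
n=43: L (options 42(W), 40(W), 38(W), 36(W) are all W)
n=44: W (go to 43, an L position)
n=45: L (options 44(W), 42(W), 40(W), 38(W) are all W)
L entries with 0 ≤ n ≤ 45: n = 1, 3, 5, 7, 9, 11, 13, 15, 17, 19, 21, 23, 25, 27, 29, 31, 33, 35, 37, 39, 41, 43, 45; that makes 23.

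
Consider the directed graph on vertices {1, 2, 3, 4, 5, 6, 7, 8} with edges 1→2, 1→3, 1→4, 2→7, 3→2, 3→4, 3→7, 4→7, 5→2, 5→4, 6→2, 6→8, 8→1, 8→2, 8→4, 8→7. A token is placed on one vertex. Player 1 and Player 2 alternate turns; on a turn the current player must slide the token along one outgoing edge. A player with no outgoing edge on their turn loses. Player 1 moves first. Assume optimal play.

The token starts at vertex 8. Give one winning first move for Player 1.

Move to 1.

Work bottom-up. With no move the player to move loses. Otherwise the position is W if at least one move leads to an L position for the opponent, and L if every move leads to a W.
Every edge goes from a vertex to one that appears earlier in the order 7, 2, 4, 3, 1, 8, 6, 5, so processing vertices in that order labels each vertex after all of its successors.
7: no outgoing edge → L
2: W (go to 7, an L position)
4: W (go to 7, an L position)
3: W (go to 7, an L position)
1: L (options 3(W), 4(W), 2(W) are all W)
8: W (go to 1, an L position)
6: L (options 8(W), 2(W) are all W)
5: L (options 4(W), 2(W) are all W)
From 8, the L positions reachable in one move are: 1, 7. Any move reaching one of these is winning.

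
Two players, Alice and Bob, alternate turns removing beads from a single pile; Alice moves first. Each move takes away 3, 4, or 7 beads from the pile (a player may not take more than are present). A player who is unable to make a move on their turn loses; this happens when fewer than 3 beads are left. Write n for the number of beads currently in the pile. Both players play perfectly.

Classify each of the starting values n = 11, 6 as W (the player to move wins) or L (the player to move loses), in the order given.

Compute win/loss labels from the base case upward. A position with no move is L. Any other position is W if it can reach an L in one move, else L.
n=0: no move → L
n=1: no move → L
n=2: no move → L
n=3: W (go to 0, an L position)
n=4: W (go to 1, an L position)
n=5: W (go to 2, an L position)
n=6: W (go to 2, an L position)
n=7: W (go to 0, an L position)
n=8: W (go to 1, an L position)
n=9: W (go to 2, an L position)
n=10: L (options 7(W), 6(W), 3(W) are all W)
n=11: L (options 8(W), 7(W), 4(W) are all W)

11: L, 6: W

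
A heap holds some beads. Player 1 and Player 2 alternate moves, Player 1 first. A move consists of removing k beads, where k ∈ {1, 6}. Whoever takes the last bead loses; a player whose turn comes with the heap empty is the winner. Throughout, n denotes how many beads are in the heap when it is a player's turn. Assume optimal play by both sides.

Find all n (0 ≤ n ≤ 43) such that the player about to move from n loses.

Positions with no move are W. A position that does have a move is losing for the player to move precisely when every available move leads to a winning position for the opponent. Fill in the labels:
n=0: no move; the opponent has just taken the last bead and therefore loses → W
n=1: only reaches 0(W), which is W → L
n=2: reaches L-position 1 → W
n=3: only reaches 2(W), which is W → L
n=4: reaches L-position 3 → W
n=5: only reaches 4(W), which is W → L
n=6: reaches L-position 5 → W
n=7: reaches L-position 1 → W
n=8: only reaches 7(W), 2(W), all W → L
n=9: reaches L-position 8 → W
n=10: only reaches 9(W), 4(W), all W → L
n=11: reaches L-position 10 → W
n=12: only reaches 11(W), 6(W), all W → L
n=13: reaches L-position 12 → W
n=14: reaches L-position 8 → W
n=15: only reaches 14(W), 9(W), all W → L
n=16: reaches L-position 15 → W
n=17: only reaches 16(W), 11(W), all W → L
n=18: reaches L-position 17 → W
n=19: only reaches 18(W), 13(W), all W → L
n=20: reaches L-position 19 → W
n=21: reaches L-position 15 → W
n=22: only reaches 21(W), 16(W), all W → L
n=23: reaches L-position 22 → W
n=24: only reaches 23(W), 18(W), all W → L
n=25: reaches L-position 24 → W
n=26: only reaches 25(W), 20(W), all W → L
n=27: reaches L-position 26 → W
n=28: reaches L-position 22 → W
n=29: only reaches 28(W), 23(W), all W → L
n=30: reaches L-position 29 → W
n=31: only reaches 30(W), 25(W), all W → L
n=32: reaches L-position 31 → W
n=33: only reaches 32(W), 27(W), all W → L
n=34: reaches L-position 33 → W
n=35: reaches L-position 29 → W
n=36: only reaches 35(W), 30(W), all W → L
n=37: reaches L-position 36 → W
n=38: only reaches 37(W), 32(W), all W → L
n=39: reaches L-position 38 → W
n=40: only reaches 39(W), 34(W), all W → L
n=41: reaches L-position 40 → W
n=42: reaches L-position 36 → W
n=43: only reaches 42(W), 37(W), all W → L
Reading off the rows marked L gives the requested list; there are 19 such values of n.

1, 3, 5, 8, 10, 12, 15, 17, 19, 22, 24, 26, 29, 31, 33, 36, 38, 40, 43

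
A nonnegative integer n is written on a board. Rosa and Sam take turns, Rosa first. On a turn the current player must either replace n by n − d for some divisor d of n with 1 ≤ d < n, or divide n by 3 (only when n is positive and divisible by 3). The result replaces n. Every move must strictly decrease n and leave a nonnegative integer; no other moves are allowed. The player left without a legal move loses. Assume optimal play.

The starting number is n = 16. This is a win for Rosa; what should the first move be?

Move to 15.

Work bottom-up. With no move the player to move loses. Otherwise the position is W if at least one move leads to an L position for the opponent, and L if every move leads to a W.
n=0: no move → L
n=1: no move → L
n=2: →1(L), so W
n=3: →1(L), so W
n=4: →2(W), 3(W) — all W, so L
n=5: →4(L), so W
n=6: →4(L), so W
n=7: →6(W) only, which is W, so L
n=8: →4(L), so W
n=9: →3(W), 6(W), 8(W) — all W, so L
n=10: →9(L), so W
n=11: →10(W) only, which is W, so L
n=12: →4(L), so W
n=13: →12(W) only, which is W, so L
n=14: →7(L), so W
n=15: →5(W), 10(W), 12(W), 14(W) — all W, so L
n=16: →15(L), so W
From 16, the L positions reachable in one move are: 15.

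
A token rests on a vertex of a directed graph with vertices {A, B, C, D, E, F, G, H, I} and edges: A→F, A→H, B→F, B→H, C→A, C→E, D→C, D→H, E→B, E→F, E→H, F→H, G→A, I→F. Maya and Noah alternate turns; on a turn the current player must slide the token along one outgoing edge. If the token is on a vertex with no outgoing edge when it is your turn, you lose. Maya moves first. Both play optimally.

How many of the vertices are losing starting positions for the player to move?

4

Positions with no move are L. A position that does have a move is losing for the player to move precisely when every available move leads to a winning position for the opponent. Fill in the labels:
Every edge goes from a vertex to one that appears earlier in the order H, F, B, E, A, G, C, I, D, so processing vertices in that order labels each vertex after all of its successors.
H: no outgoing edge → L
F: W (go to H, an L position)
B: W (go to H, an L position)
E: W (go to H, an L position)
A: W (go to H, an L position)
G: L (sole option A(W) is W)
C: L (options A(W), E(W) are all W)
I: L (sole option F(W) is W)
D: W (go to C, an L position)
The L vertices are C, G, H, I; that is 4 in all.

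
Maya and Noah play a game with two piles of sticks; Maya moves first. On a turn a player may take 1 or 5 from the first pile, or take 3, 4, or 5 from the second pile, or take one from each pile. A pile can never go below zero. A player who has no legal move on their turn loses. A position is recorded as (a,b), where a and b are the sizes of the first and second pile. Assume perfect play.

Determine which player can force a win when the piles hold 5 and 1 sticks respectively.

Positions with no move are L. A position that does have a move is losing for the player to move precisely when every available move leads to a winning position for the opponent. Fill in the labels:
No move ever increases a pile, so every position that can arise here has a ≤ 5 and b ≤ 1; it is enough to label the cells with 0 ≤ a ≤ 5 and 0 ≤ b ≤ 1.
Every move lowers a or b (never raises either), so fill the grid row by row in increasing a, and left to right within a row: each cell's successors are then already labelled.
      b=0  b=1
a=0:    L    L
a=1:    W    W
a=2:    L    L
a=3:    W    W
a=4:    L    L
a=5:    W    W
Cells with no legal move (terminal, hence L): (0,0), (0,1).
The remaining L cells, each justified by listing all of its moves:
(2,0): only reaches (1,0)(W), which is W → L
(2,1): only reaches (1,1)(W), (1,0)(W), all W → L
(4,0): only reaches (3,0)(W), which is W → L
(4,1): only reaches (3,1)(W), (3,0)(W), all W → L
Every other cell has at least one move into one of the L cells above, so it is W.
From (5,1) Maya can move to (4,1), reaching an L position.

Maya wins.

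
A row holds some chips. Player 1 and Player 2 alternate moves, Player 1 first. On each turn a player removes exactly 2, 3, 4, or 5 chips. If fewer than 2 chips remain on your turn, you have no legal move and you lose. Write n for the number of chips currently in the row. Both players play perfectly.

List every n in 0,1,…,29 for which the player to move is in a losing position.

Positions with no move are L. A position that does have a move is losing for the player to move precisely when every available move leads to a winning position for the opponent. Fill in the labels:
n=0: no move → L
n=1: no move → L
n=2: can move to 0, which is L ⇒ W
n=3: can move to 1, which is L ⇒ W
n=4: can move to 1, which is L ⇒ W
n=5: can move to 1, which is L ⇒ W
n=6: can move to 1, which is L ⇒ W
n=7: moves to 5(W), 4(W), 3(W), 2(W); every one is W ⇒ L
n=8: moves to 6(W), 5(W), 4(W), 3(W); every one is W ⇒ L
n=9: can move to 7, which is L ⇒ W
n=10: can move to 8, which is L ⇒ W
n=11: can move to 8, which is L ⇒ W
n=12: can move to 8, which is L ⇒ W
n=13: can move to 8, which is L ⇒ W
n=14: moves to 12(W), 11(W), 10(W), 9(W); every one is W ⇒ L
n=15: moves to 13(W), 12(W), 11(W), 10(W); every one is W ⇒ L
n=16: can move to 14, which is L ⇒ W
n=17: can move to 15, which is L ⇒ W
n=18: can move to 15, which is L ⇒ W
n=19: can move to 15, which is L ⇒ W
n=20: can move to 15, which is L ⇒ W
n=21: moves to 19(W), 18(W), 17(W), 16(W); every one is W ⇒ L
n=22: moves to 20(W), 19(W), 18(W), 17(W); every one is W ⇒ L
n=23: can move to 21, which is L ⇒ W
n=24: can move to 22, which is L ⇒ W
n=25: can move to 22, which is L ⇒ W
n=26: can move to 22, which is L ⇒ W
n=27: can move to 22, which is L ⇒ W
n=28: moves to 26(W), 25(W), 24(W), 23(W); every one is W ⇒ L
n=29: moves to 27(W), 26(W), 25(W), 24(W); every one is W ⇒ L
The losing starting values of n are exactly the entries labelled L in this table (10 of them).

0, 1, 7, 8, 14, 15, 21, 22, 28, 29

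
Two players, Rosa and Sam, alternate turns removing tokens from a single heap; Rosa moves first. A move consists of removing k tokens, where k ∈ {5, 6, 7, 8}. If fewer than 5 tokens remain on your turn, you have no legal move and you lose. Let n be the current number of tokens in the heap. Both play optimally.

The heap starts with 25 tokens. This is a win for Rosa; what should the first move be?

Remove 8, leaving 17.

Label each position W (a win for the player to move) or L (a loss). A position with no legal move is L; any other position is W exactly when some move reaches an L, and L when every move reaches a W.
n=0: no move → L
n=1: no move → L
n=2: no move → L
n=3: no move → L
n=4: no move → L
n=5: W (go to 0, an L position)
n=6: W (go to 1, an L position)
n=7: W (go to 2, an L position)
n=8: W (go to 3, an L position)
n=9: W (go to 4, an L position)
n=10: W (go to 4, an L position)
n=11: W (go to 4, an L position)
n=12: W (go to 4, an L position)
n=13: L (options 8(W), 7(W), 6(W), 5(W) are all W)
n=14: L (options 9(W), 8(W), 7(W), 6(W) are all W)
n=15: L (options 10(W), 9(W), 8(W), 7(W) are all W)
n=16: L (options 11(W), 10(W), 9(W), 8(W) are all W)
n=17: L (options 12(W), 11(W), 10(W), 9(W) are all W)
n=18: W (go to 13, an L position)
n=19: W (go to 14, an L position)
n=20: W (go to 15, an L position)
n=21: W (go to 16, an L position)
n=22: W (go to 17, an L position)
n=23: W (go to 17, an L position)
n=24: W (go to 17, an L position)
n=25: W (go to 17, an L position)
From 25, the L positions reachable in one move are: 17.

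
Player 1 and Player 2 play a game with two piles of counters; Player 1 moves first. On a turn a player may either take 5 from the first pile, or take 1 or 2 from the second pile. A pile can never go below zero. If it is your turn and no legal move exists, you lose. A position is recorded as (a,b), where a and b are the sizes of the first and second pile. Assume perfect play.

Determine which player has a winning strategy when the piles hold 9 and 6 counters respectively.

Work bottom-up. With no move the player to move loses. Otherwise the position is W if at least one move leads to an L position for the opponent, and L if every move leads to a W.
No move ever increases a pile, so every position that can arise here has a ≤ 9 and b ≤ 6; it is enough to label the cells with 0 ≤ a ≤ 9 and 0 ≤ b ≤ 6.
Every move lowers a or b (never raises either), so fill the grid row by row in increasing a, and left to right within a row: each cell's successors are then already labelled.
      b=0  b=1  b=2  b=3  b=4  b=5  b=6
a=0:    L    W    W    L    W    W    L
a=1:    L    W    W    L    W    W    L
a=2:    L    W    W    L    W    W    L
a=3:    L    W    W    L    W    W    L
a=4:    L    W    W    L    W    W    L
a=5:    W    L    W    W    L    W    W
a=6:    W    L    W    W    L    W    W
a=7:    W    L    W    W    L    W    W
a=8:    W    L    W    W    L    W    W
a=9:    W    L    W    W    L    W    W
Cells with no legal move (terminal, hence L): (0,0), (1,0), (2,0), (3,0), (4,0).
The remaining L cells, each justified by listing all of its moves:
(0,3): L (options (0,2)(W), (0,1)(W) are all W)
(0,6): L (options (0,5)(W), (0,4)(W) are all W)
(1,3): L (options (1,2)(W), (1,1)(W) are all W)
(1,6): L (options (1,5)(W), (1,4)(W) are all W)
(2,3): L (options (2,2)(W), (2,1)(W) are all W)
(2,6): L (options (2,5)(W), (2,4)(W) are all W)
(3,3): L (options (3,2)(W), (3,1)(W) are all W)
(3,6): L (options (3,5)(W), (3,4)(W) are all W)
(4,3): L (options (4,2)(W), (4,1)(W) are all W)
(4,6): L (options (4,5)(W), (4,4)(W) are all W)
(5,1): L (options (0,1)(W), (5,0)(W) are all W)
(5,4): L (options (0,4)(W), (5,3)(W), (5,2)(W) are all W)
(6,1): L (options (1,1)(W), (6,0)(W) are all W)
(6,4): L (options (1,4)(W), (6,3)(W), (6,2)(W) are all W)
(7,1): L (options (2,1)(W), (7,0)(W) are all W)
(7,4): L (options (2,4)(W), (7,3)(W), (7,2)(W) are all W)
(8,1): L (options (3,1)(W), (8,0)(W) are all W)
(8,4): L (options (3,4)(W), (8,3)(W), (8,2)(W) are all W)
(9,1): L (options (4,1)(W), (9,0)(W) are all W)
(9,4): L (options (4,4)(W), (9,3)(W), (9,2)(W) are all W)
Every other cell has at least one move into one of the L cells above, so it is W.
The starting position (9,6) is W: Player 1 should move to (4,6), handing over an L position.

Player 1 wins.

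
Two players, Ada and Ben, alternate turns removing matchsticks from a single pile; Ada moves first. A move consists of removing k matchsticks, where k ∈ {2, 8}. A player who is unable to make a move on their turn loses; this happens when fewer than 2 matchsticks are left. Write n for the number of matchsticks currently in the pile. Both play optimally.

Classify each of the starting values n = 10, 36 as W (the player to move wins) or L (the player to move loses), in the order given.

Positions with no move are L. A position that does have a move is losing for the player to move precisely when every available move leads to a winning position for the opponent. Fill in the labels:
n=0: no move → L
n=1: no move → L
n=2: can move to 0, which is L ⇒ W
n=3: can move to 1, which is L ⇒ W
n=4: the only move is to 2(W), a W ⇒ L
n=5: the only move is to 3(W), a W ⇒ L
n=6: can move to 4, which is L ⇒ W
n=7: can move to 5, which is L ⇒ W
n=8: can move to 0, which is L ⇒ W
n=9: can move to 1, which is L ⇒ W
n=10: moves to 8(W), 2(W); every one is W ⇒ L
n=11: moves to 9(W), 3(W); every one is W ⇒ L
n=12: can move to 10, which is L ⇒ W
n=13: can move to 11, which is L ⇒ W
n=14: moves to 12(W), 6(W); every one is W ⇒ L
n=15: moves to 13(W), 7(W); every one is W ⇒ L
n=16: can move to 14, which is L ⇒ W
n=17: can move to 15, which is L ⇒ W
n=18: can move to 10, which is L ⇒ W
n=19: can move to 11, which is L ⇒ W
n=20: moves to 18(W), 12(W); every one is W ⇒ L
n=21: moves to 19(W), 13(W); every one is W ⇒ L
n=22: can move to 20, which is L ⇒ W
n=23: can move to 21, which is L ⇒ W
n=24: moves to 22(W), 16(W); every one is W ⇒ L
n=25: moves to 23(W), 17(W); every one is W ⇒ L
n=26: can move to 24, which is L ⇒ W
n=27: can move to 25, which is L ⇒ W
n=28: can move to 20, which is L ⇒ W
n=29: can move to 21, which is L ⇒ W
n=30: moves to 28(W), 22(W); every one is W ⇒ L
n=31: moves to 29(W), 23(W); every one is W ⇒ L
n=32: can move to 30, which is L ⇒ W
n=33: can move to 31, which is L ⇒ W
n=34: moves to 32(W), 26(W); every one is W ⇒ L
n=35: moves to 33(W), 27(W); every one is W ⇒ L
n=36: can move to 34, which is L ⇒ W

10: L, 36: W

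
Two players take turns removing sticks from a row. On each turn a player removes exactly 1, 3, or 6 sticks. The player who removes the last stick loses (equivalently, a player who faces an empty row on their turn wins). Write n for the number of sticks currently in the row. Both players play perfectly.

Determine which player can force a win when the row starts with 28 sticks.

The second player wins.

Positions with no move are W. A position that does have a move is losing for the player to move precisely when every available move leads to a winning position for the opponent. Fill in the labels:
n=0: no move; the opponent has just taken the last stick and therefore loses → W
n=1: the only move is to 0(W), a W ⇒ L
n=2: can move to 1, which is L ⇒ W
n=3: moves to 2(W), 0(W); every one is W ⇒ L
n=4: can move to 3, which is L ⇒ W
n=5: moves to 4(W), 2(W); every one is W ⇒ L
n=6: can move to 5, which is L ⇒ W
n=7: can move to 1, which is L ⇒ W
n=8: can move to 5, which is L ⇒ W
n=9: can move to 3, which is L ⇒ W
n=10: moves to 9(W), 7(W), 4(W); every one is W ⇒ L
n=11: can move to 10, which is L ⇒ W
n=12: moves to 11(W), 9(W), 6(W); every one is W ⇒ L
n=13: can move to 12, which is L ⇒ W
n=14: moves to 13(W), 11(W), 8(W); every one is W ⇒ L
n=15: can move to 14, which is L ⇒ W
n=16: can move to 10, which is L ⇒ W
n=17: can move to 14, which is L ⇒ W
n=18: can move to 12, which is L ⇒ W
n=19: moves to 18(W), 16(W), 13(W); every one is W ⇒ L
n=20: can move to 19, which is L ⇒ W
n=21: moves to 20(W), 18(W), 15(W); every one is W ⇒ L
n=22: can move to 21, which is L ⇒ W
n=23: moves to 22(W), 20(W), 17(W); every one is W ⇒ L
n=24: can move to 23, which is L ⇒ W
n=25: can move to 19, which is L ⇒ W
n=26: can move to 23, which is L ⇒ W
n=27: can move to 21, which is L ⇒ W
n=28: moves to 27(W), 25(W), 22(W); every one is W ⇒ L
Every move from 28 reaches a W position, so the mover loses.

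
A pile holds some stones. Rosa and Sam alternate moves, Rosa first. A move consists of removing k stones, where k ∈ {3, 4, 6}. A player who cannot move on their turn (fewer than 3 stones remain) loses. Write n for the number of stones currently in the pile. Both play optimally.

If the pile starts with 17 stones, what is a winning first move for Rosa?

Remove 6, leaving 11.

Label each position W (a win for the player to move) or L (a loss). A position with no legal move is L; any other position is W exactly when some move reaches an L, and L when every move reaches a W.
n=0: no move → L
n=1: no move → L
n=2: no move → L
n=3: reaches L-position 0 → W
n=4: reaches L-position 1 → W
n=5: reaches L-position 2 → W
n=6: reaches L-position 2 → W
n=7: reaches L-position 1 → W
n=8: reaches L-position 2 → W
n=9: only reaches 6(W), 5(W), 3(W), all W → L
n=10: only reaches 7(W), 6(W), 4(W), all W → L
n=11: only reaches 8(W), 7(W), 5(W), all W → L
n=12: reaches L-position 9 → W
n=13: reaches L-position 10 → W
n=14: reaches L-position 11 → W
n=15: reaches L-position 11 → W
n=16: reaches L-position 10 → W
n=17: reaches L-position 11 → W
From 17, the L positions reachable in one move are: 11.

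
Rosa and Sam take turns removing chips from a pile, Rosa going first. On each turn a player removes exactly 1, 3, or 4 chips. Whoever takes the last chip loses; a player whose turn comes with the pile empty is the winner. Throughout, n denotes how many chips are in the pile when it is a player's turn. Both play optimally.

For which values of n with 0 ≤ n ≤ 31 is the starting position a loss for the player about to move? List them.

1, 3, 8, 10, 15, 17, 22, 24, 29, 31

Work bottom-up. With no move the player to move wins. Otherwise the position is W if at least one move leads to an L position for the opponent, and L if every move leads to a W.
n=0: no move; the opponent has just taken the last chip and therefore loses → W
n=1: only reaches 0(W), which is W → L
n=2: reaches L-position 1 → W
n=3: only reaches 2(W), 0(W), all W → L
n=4: reaches L-position 3 → W
n=5: reaches L-position 1 → W
n=6: reaches L-position 3 → W
n=7: reaches L-position 3 → W
n=8: only reaches 7(W), 5(W), 4(W), all W → L
n=9: reaches L-position 8 → W
n=10: only reaches 9(W), 7(W), 6(W), all W → L
n=11: reaches L-position 10 → W
n=12: reaches L-position 8 → W
n=13: reaches L-position 10 → W
n=14: reaches L-position 10 → W
n=15: only reaches 14(W), 12(W), 11(W), all W → L
n=16: reaches L-position 15 → W
n=17: only reaches 16(W), 14(W), 13(W), all W → L
n=18: reaches L-position 17 → W
n=19: reaches L-position 15 → W
n=20: reaches L-position 17 → W
n=21: reaches L-position 17 → W
n=22: only reaches 21(W), 19(W), 18(W), all W → L
n=23: reaches L-position 22 → W
n=24: only reaches 23(W), 21(W), 20(W), all W → L
n=25: reaches L-position 24 → W
n=26: reaches L-position 22 → W
n=27: reaches L-position 24 → W
n=28: reaches L-position 24 → W
n=29: only reaches 28(W), 26(W), 25(W), all W → L
n=30: reaches L-position 29 → W
n=31: only reaches 30(W), 28(W), 27(W), all W → L
The losing starting values of n are exactly the entries labelled L in this table (10 of them).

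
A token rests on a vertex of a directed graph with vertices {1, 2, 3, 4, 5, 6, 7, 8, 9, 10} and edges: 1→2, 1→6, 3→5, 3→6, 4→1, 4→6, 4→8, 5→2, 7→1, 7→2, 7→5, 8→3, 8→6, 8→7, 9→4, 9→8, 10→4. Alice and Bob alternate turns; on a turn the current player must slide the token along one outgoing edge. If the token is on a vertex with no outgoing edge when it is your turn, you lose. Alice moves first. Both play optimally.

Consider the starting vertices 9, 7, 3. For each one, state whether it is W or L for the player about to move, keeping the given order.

9: L, 7: W, 3: W

Build the W/L table. Terminal = L. A non-terminal position is W if it has a move to some L; otherwise it is L.
Every edge goes from a vertex to one that appears earlier in the order 6, 2, 1, 5, 3, 7, 8, 4, 10, 9, so processing vertices in that order labels each vertex after all of its successors.
6: no outgoing edge → L
2: no outgoing edge → L
1: W (go to 2, an L position)
5: W (go to 2, an L position)
3: W (go to 6, an L position)
7: W (go to 2, an L position)
8: W (go to 6, an L position)
4: W (go to 6, an L position)
10: L (sole option 4(W) is W)
9: L (options 4(W), 8(W) are all W)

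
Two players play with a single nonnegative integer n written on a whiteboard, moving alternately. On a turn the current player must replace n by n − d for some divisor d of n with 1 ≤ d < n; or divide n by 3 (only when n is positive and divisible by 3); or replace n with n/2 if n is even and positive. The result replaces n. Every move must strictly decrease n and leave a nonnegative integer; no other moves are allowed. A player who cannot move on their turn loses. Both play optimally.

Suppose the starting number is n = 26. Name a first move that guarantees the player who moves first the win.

Compute win/loss labels from the base case upward. A position with no move is L. Any other position is W if it can reach an L in one move, else L.
n=0: no move → L
n=1: no move → L
n=2: W (go to 1, an L position)
n=3: W (go to 1, an L position)
n=4: L (options 2(W), 3(W) are all W)
n=5: W (go to 4, an L position)
n=6: W (go to 4, an L position)
n=7: L (sole option 6(W) is W)
n=8: W (go to 4, an L position)
n=9: L (options 3(W), 6(W), 8(W) are all W)
n=10: W (go to 9, an L position)
n=11: L (sole option 10(W) is W)
n=12: W (go to 4, an L position)
n=13: L (sole option 12(W) is W)
n=14: W (go to 7, an L position)
n=15: L (options 5(W), 10(W), 12(W), 14(W) are all W)
n=16: W (go to 15, an L position)
n=17: L (sole option 16(W) is W)
n=18: W (go to 9, an L position)
n=19: L (sole option 18(W) is W)
n=20: W (go to 15, an L position)
n=21: W (go to 7, an L position)
n=22: W (go to 11, an L position)
n=23: L (sole option 22(W) is W)
n=24: W (go to 23, an L position)
n=25: L (options 20(W), 24(W) are all W)
n=26: W (go to 13, an L position)
From 26, the L positions reachable in one move are: 13, 25. Any move reaching one of these is winning.

Move to 13.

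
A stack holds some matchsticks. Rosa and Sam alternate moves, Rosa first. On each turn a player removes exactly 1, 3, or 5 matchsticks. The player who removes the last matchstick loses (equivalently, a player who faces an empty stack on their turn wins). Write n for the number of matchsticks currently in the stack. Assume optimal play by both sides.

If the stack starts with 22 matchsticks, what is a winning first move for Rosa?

Remove 1, leaving 21.

Positions with no move are W. A position that does have a move is losing for the player to move precisely when every available move leads to a winning position for the opponent. Fill in the labels:
n=0: no move; the opponent has just taken the last matchstick and therefore loses → W
n=1: the only move is to 0(W), a W ⇒ L
n=2: can move to 1, which is L ⇒ W
n=3: moves to 2(W), 0(W); every one is W ⇒ L
n=4: can move to 3, which is L ⇒ W
n=5: moves to 4(W), 2(W), 0(W); every one is W ⇒ L
n=6: can move to 5, which is L ⇒ W
n=7: moves to 6(W), 4(W), 2(W); every one is W ⇒ L
n=8: can move to 7, which is L ⇒ W
n=9: moves to 8(W), 6(W), 4(W); every one is W ⇒ L
n=10: can move to 9, which is L ⇒ W
n=11: moves to 10(W), 8(W), 6(W); every one is W ⇒ L
n=12: can move to 11, which is L ⇒ W
n=13: moves to 12(W), 10(W), 8(W); every one is W ⇒ L
n=14: can move to 13, which is L ⇒ W
n=15: moves to 14(W), 12(W), 10(W); every one is W ⇒ L
n=16: can move to 15, which is L ⇒ W
n=17: moves to 16(W), 14(W), 12(W); every one is W ⇒ L
n=18: can move to 17, which is L ⇒ W
n=19: moves to 18(W), 16(W), 14(W); every one is W ⇒ L
n=20: can move to 19, which is L ⇒ W
n=21: moves to 20(W), 18(W), 16(W); every one is W ⇒ L
n=22: can move to 21, which is L ⇒ W
From 22, the L positions reachable in one move are: 21, 19, 17. Any move reaching one of these is winning.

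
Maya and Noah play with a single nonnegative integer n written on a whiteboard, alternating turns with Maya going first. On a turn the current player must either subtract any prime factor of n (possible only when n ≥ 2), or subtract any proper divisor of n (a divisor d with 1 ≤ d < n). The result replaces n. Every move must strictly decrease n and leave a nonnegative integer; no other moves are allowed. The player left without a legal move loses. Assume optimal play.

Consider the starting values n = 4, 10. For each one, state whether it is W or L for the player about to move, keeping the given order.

4: L, 10: W

Label each position W (a win for the player to move) or L (a loss). A position with no legal move is L; any other position is W exactly when some move reaches an L, and L when every move reaches a W.
n=0: no move → L
n=1: no move → L
n=2: reaches L-position 0 → W
n=3: reaches L-position 0 → W
n=4: only reaches 2(W), 3(W), all W → L
n=5: reaches L-position 0 → W
n=6: reaches L-position 4 → W
n=7: reaches L-position 0 → W
n=8: reaches L-position 4 → W
n=9: only reaches 6(W), 8(W), all W → L
n=10: reaches L-position 9 → W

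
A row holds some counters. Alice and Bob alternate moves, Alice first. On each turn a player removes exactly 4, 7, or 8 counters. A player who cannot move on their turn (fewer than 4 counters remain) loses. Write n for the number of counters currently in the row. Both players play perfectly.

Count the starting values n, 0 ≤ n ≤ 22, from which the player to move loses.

Use the standard recursion: the mover loses at a terminal position; elsewhere, the mover wins exactly when some move hands the opponent an L position.
n=0: no move → L
n=1: no move → L
n=2: no move → L
n=3: no move → L
n=4: →0(L), so W
n=5: →1(L), so W
n=6: →2(L), so W
n=7: →3(L), so W
n=8: →1(L), so W
n=9: →2(L), so W
n=10: →3(L), so W
n=11: →3(L), so W
n=12: →8(W), 5(W), 4(W) — all W, so L
n=13: →9(W), 6(W), 5(W) — all W, so L
n=14: →10(W), 7(W), 6(W) — all W, so L
n=15: →11(W), 8(W), 7(W) — all W, so L
n=16: →12(L), so W
n=17: →13(L), so W
n=18: →14(L), so W
n=19: →15(L), so W
n=20: →13(L), so W
n=21: →14(L), so W
n=22: →15(L), so W
L entries with 0 ≤ n ≤ 22: n = 0, 1, 2, 3, 12, 13, 14, 15; that makes 8.

8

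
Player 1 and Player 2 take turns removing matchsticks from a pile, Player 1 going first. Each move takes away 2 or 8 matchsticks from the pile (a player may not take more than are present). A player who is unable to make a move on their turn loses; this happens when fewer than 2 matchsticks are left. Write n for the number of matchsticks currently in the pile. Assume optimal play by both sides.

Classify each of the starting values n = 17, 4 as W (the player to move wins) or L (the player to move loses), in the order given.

Compute win/loss labels from the base case upward. A position with no move is L. Any other position is W if it can reach an L in one move, else L.
n=0: no move → L
n=1: no move → L
n=2: →0(L), so W
n=3: →1(L), so W
n=4: →2(W) only, which is W, so L
n=5: →3(W) only, which is W, so L
n=6: →4(L), so W
n=7: →5(L), so W
n=8: →0(L), so W
n=9: →1(L), so W
n=10: →8(W), 2(W) — all W, so L
n=11: →9(W), 3(W) — all W, so L
n=12: →10(L), so W
n=13: →11(L), so W
n=14: →12(W), 6(W) — all W, so L
n=15: →13(W), 7(W) — all W, so L
n=16: →14(L), so W
n=17: →15(L), so W

17: W, 4: L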